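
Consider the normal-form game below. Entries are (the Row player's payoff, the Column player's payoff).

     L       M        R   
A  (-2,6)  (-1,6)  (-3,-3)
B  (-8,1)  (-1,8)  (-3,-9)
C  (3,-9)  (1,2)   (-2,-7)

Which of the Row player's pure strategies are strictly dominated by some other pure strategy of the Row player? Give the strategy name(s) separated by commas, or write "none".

A, B

A: dominated, since C does at least as well everywhere (L: 3>-2, M: 1>-1, R: -2>-3).
C strictly dominates B — L: 3>-8, M: 1>-1, R: -2>-3.
C is not dominated — it holds its own against A at L (3>-2); B at L (3>-8).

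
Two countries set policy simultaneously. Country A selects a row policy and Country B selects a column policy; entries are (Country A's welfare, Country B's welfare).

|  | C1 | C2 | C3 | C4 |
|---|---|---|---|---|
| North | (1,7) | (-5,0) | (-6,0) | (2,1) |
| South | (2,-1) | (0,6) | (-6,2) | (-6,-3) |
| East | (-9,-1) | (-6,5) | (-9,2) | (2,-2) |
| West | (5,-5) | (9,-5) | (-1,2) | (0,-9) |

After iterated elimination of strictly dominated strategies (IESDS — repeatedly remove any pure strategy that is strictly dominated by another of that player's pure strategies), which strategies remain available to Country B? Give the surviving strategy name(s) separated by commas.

Row South is eliminated: West beats it against every remaining column (C1: 5>2, C2: 9>0, C3: -1>-6, C4: 0>-6).
Country B's strategy C4 is strictly dominated by C1 (North: 7>1, East: -1>-2, West: -5>-9) and is removed.
Row North is eliminated: West beats it against every remaining column (C1: 5>1, C2: 9>-5, C3: -1>-6).
Country A's strategy East is strictly dominated by West (C1: 5>-9, C2: 9>-6, C3: -1>-9) and is removed.
Column C1 is eliminated: C3 beats it against every remaining row (West: 2>-5).
Column C2 is eliminated: C3 beats it against every remaining row (West: 2>-5).
Among the remaining strategies, none is strictly dominated by another pure strategy of the same player, so the elimination stops.
Surviving strategies — Country A: {West}; Country B: {C3}.

C3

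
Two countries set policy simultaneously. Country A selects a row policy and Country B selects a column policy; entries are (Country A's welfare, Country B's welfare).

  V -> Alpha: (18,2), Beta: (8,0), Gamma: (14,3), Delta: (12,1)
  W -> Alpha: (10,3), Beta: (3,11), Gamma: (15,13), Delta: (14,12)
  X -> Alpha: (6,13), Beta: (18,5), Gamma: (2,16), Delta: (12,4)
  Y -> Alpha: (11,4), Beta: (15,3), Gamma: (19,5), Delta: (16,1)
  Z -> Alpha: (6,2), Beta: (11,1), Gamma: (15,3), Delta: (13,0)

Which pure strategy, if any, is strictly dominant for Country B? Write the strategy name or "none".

Gamma

Gamma vs Alpha: V: 3>2, W: 13>3, X: 16>13, Y: 5>4, Z: 3>2.
Gamma vs Beta: V: 3>0, W: 13>11, X: 16>5, Y: 5>3, Z: 3>1.
Gamma vs Delta: V: 3>1, W: 13>12, X: 16>4, Y: 5>1, Z: 3>0.
Gamma strictly beats every other strategy against every opponent action, so it is strictly dominant.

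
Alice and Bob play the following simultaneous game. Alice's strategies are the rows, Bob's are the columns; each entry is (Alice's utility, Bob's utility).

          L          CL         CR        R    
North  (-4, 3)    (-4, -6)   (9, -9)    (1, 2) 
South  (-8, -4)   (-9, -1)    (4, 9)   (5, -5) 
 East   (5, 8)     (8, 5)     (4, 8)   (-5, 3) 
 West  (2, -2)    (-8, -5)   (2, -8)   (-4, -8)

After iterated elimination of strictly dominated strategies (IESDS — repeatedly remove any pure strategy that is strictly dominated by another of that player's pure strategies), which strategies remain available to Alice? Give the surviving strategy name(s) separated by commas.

North, East

Bob's strategy R is strictly dominated by L (North: 3>2, South: -4>-5, East: 8>3, West: -2>-8) and is removed.
For Alice, North strictly dominates South on the remaining columns (L: -4>-8, CL: -4>-9, CR: 9>4); eliminate South.
For Alice, East strictly dominates West on the remaining columns (L: 5>2, CL: 8>-8, CR: 4>2); eliminate West.
For Bob, L strictly dominates CL on the remaining rows (North: 3>-6, East: 8>5); eliminate CL.
Among the remaining strategies, none is strictly dominated by another pure strategy of the same player, so the elimination stops.
Surviving strategies — Alice: {North, East}; Bob: {L, CR}.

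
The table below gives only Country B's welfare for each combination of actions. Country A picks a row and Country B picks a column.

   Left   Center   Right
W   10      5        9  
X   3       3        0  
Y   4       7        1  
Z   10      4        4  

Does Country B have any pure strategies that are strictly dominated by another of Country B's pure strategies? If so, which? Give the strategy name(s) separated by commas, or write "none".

Left: no other strategy beats it everywhere (Center at W (10>5); Right at W (10>9)).
Nothing dominates Center: Left at X (3=3); Right at X (3>0).
Right: dominated, since Left does at least as well everywhere (W: 10>9, X: 3>0, Y: 4>1, Z: 10>4).

Right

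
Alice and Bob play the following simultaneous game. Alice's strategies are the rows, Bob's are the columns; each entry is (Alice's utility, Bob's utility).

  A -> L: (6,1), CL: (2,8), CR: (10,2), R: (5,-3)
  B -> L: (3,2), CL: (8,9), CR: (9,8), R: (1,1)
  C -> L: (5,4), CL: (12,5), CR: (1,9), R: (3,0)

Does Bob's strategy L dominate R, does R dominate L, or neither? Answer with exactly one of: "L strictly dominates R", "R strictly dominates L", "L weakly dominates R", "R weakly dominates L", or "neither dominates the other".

L strictly dominates R

L's payoffs vs R's, by Alice's action — A: 1>-3, B: 2>1, C: 4>0.
Every comparison favours L, so L strictly dominates R.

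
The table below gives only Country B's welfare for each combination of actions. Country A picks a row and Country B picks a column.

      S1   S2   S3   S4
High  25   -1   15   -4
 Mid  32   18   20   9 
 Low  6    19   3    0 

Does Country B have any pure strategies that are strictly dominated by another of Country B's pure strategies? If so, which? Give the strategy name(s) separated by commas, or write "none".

S1 is not dominated — it holds its own against S2 at High (25>-1); S3 at High (25>15); S4 at High (25>-4).
S2: no other strategy beats it everywhere (S1 at Low (19>6); S3 at Low (19>3); S4 at High (-1>-4)).
S3: dominated, since S1 does at least as well everywhere (High: 25>15, Mid: 32>20, Low: 6>3).
S4 is strictly dominated by S1 (High: 25>-4, Mid: 32>9, Low: 6>0).

S3, S4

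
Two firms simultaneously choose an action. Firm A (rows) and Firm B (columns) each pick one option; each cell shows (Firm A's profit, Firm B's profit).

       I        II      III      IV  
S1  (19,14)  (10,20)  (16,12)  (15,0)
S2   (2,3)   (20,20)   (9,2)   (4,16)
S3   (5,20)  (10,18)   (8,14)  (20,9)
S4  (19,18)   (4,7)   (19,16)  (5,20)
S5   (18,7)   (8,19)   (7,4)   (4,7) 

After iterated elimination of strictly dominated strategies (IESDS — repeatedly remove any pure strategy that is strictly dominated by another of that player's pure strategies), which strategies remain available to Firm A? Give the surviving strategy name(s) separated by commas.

S1, S2, S3, S4

For Firm A, S1 strictly dominates S5 on the remaining columns (I: 19>18, II: 10>8, III: 16>7, IV: 15>4); eliminate S5.
For Firm B, I strictly dominates III on the remaining rows (S1: 14>12, S2: 3>2, S3: 20>14, S4: 18>16); eliminate III.
Among the remaining strategies, none is strictly dominated by another pure strategy of the same player, so the elimination stops.
Surviving strategies — Firm A: {S1, S2, S3, S4}; Firm B: {I, II, IV}.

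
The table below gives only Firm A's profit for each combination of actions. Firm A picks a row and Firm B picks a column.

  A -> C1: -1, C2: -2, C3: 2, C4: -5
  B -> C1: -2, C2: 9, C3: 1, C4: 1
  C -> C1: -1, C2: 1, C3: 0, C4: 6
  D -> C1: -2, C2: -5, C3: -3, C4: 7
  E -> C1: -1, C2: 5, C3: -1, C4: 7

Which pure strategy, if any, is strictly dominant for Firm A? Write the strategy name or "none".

A fails to dominate B at C2 (-2<9).
B fails to dominate A at C1 (-2<-1).
C fails to dominate A at C1 (-1=-1).
D fails to dominate A at C1 (-2<-1).
E fails to dominate A at C1 (-1=-1).
No single strategy dominates all the others.

none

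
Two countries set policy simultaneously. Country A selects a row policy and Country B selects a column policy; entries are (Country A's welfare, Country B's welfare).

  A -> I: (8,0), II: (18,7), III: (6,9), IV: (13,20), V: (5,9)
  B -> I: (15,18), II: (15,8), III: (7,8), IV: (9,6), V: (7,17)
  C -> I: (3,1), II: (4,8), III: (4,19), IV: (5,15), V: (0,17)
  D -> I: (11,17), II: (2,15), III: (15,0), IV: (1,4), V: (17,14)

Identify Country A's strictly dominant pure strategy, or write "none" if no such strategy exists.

none

A fails to dominate B at I (8<15).
B fails to dominate A at II (15<18).
C fails to dominate A at I (3<8).
D fails to dominate A at II (2<18).
No single strategy dominates all the others.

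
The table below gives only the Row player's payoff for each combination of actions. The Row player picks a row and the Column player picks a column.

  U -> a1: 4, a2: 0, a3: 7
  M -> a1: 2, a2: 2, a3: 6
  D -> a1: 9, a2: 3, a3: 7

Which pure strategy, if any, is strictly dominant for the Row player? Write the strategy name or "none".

U fails to dominate M at a2 (0<2).
M fails to dominate U at a1 (2<4).
D fails to dominate U at a3 (7=7).
No single strategy dominates all the others.

none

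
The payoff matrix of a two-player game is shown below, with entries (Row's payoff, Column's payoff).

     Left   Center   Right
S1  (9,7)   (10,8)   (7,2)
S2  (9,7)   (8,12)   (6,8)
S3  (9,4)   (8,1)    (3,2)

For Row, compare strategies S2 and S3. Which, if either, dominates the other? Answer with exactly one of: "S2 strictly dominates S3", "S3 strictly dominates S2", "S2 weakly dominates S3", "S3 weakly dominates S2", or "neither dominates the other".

S2 weakly dominates S3

S2's payoffs vs S3's, by Column's action — Left: 9=9, Center: 8=8, Right: 6>3.
S2 is at least as good everywhere and strictly better somewhere (tied only at Left, Center), so S2 weakly but not strictly dominates S3.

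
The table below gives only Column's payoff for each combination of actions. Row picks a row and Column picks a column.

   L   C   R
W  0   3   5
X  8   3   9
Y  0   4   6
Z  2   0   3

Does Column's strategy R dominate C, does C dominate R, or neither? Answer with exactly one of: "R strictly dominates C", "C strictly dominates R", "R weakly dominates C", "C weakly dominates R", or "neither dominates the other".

R's payoffs vs C's, by Row's action — W: 5>3, X: 9>3, Y: 6>4, Z: 3>0.
R gives a strictly higher payoff against each choice by Row, so R strictly dominates C.

R strictly dominates C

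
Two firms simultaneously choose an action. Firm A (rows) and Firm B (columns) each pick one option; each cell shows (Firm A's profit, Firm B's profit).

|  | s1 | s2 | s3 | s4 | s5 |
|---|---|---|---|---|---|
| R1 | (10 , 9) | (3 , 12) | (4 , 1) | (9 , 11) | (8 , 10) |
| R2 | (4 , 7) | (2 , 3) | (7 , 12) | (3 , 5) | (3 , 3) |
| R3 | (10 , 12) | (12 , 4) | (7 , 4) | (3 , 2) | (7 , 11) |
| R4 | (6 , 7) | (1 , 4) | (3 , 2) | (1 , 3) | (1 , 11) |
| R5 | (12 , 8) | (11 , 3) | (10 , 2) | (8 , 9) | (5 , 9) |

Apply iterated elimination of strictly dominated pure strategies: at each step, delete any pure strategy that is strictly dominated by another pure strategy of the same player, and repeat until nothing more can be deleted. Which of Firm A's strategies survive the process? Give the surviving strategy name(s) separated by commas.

R1, R3, R5

Firm A's strategy R2 is strictly dominated by R5 (s1: 12>4, s2: 11>2, s3: 10>7, s4: 8>3, s5: 5>3) and is removed.
For Firm A, R1 strictly dominates R4 on the remaining columns (s1: 10>6, s2: 3>1, s3: 4>3, s4: 9>1, s5: 8>1); eliminate R4.
Firm B's strategy s3 is strictly dominated by s1 (R1: 9>1, R3: 12>4, R5: 8>2) and is removed.
Among the remaining strategies, none is strictly dominated by another pure strategy of the same player, so the elimination stops.
Surviving strategies — Firm A: {R1, R3, R5}; Firm B: {s1, s2, s4, s5}.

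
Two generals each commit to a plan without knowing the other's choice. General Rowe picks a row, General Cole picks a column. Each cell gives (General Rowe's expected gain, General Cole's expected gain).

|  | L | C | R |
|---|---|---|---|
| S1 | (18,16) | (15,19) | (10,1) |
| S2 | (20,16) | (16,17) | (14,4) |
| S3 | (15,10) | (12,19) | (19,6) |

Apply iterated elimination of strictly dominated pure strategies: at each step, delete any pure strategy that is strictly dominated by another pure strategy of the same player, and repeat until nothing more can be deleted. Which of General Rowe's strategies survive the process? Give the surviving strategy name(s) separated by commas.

Row S1 is eliminated: S2 beats it against every remaining column (L: 20>18, C: 16>15, R: 14>10).
For General Cole, C strictly dominates L on the remaining rows (S2: 17>16, S3: 19>10); eliminate L.
For General Cole, C strictly dominates R on the remaining rows (S2: 17>4, S3: 19>6); eliminate R.
General Rowe's strategy S3 is strictly dominated by S2 (C: 16>12) and is removed.
Among the remaining strategies, none is strictly dominated by another pure strategy of the same player, so the elimination stops.
Surviving strategies — General Rowe: {S2}; General Cole: {C}.

S2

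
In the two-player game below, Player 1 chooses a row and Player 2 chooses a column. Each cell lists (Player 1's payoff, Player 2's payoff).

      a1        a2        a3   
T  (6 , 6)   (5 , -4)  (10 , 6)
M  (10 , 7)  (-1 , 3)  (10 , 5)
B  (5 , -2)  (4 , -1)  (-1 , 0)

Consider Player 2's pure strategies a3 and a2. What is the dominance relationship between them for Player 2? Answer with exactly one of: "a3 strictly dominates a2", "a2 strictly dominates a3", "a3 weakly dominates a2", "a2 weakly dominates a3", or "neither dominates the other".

a3's payoffs vs a2's, by Player 1's action — T: 6>-4, M: 5>3, B: 0>-1.
a3 gives a strictly higher payoff against each choice by Player 1, so a3 strictly dominates a2.

a3 strictly dominates a2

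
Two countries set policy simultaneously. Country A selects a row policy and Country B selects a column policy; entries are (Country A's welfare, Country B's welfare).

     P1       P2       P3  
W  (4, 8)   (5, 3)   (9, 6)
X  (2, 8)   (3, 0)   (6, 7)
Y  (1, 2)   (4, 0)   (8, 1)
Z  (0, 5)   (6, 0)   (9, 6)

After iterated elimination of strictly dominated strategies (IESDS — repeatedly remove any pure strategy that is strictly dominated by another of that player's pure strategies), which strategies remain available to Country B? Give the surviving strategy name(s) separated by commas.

Row X is eliminated: W beats it against every remaining column (P1: 4>2, P2: 5>3, P3: 9>6).
Country A's strategy Y is strictly dominated by W (P1: 4>1, P2: 5>4, P3: 9>8) and is removed.
Column P2 is eliminated: P1 beats it against every remaining row (W: 8>3, Z: 5>0).
Among the remaining strategies, none is strictly dominated by another pure strategy of the same player, so the elimination stops.
Surviving strategies — Country A: {W, Z}; Country B: {P1, P3}.

P1, P3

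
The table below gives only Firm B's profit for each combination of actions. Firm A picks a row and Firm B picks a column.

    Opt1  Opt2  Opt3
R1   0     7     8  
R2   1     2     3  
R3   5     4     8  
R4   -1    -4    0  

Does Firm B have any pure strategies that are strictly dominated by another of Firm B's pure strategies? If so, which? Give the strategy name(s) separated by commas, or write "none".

Opt1, Opt2

Opt1 is strictly dominated by Opt3 (R1: 8>0, R2: 3>1, R3: 8>5, R4: 0>-1).
Opt3 strictly dominates Opt2 — R1: 8>7, R2: 3>2, R3: 8>4, R4: 0>-4.
Opt3 is not dominated — it holds its own against Opt1 at R1 (8>0); Opt2 at R1 (8>7).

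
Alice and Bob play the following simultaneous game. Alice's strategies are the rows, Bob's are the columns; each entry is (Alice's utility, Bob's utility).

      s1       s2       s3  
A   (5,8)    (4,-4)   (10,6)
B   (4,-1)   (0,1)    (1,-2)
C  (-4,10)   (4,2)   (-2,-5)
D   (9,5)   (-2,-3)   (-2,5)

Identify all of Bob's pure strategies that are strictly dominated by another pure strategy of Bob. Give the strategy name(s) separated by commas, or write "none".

s1: no other strategy beats it everywhere (s2 at A (8>-4); s3 at A (8>6)).
Nothing dominates s2: s1 at B (1>-1); s3 at B (1>-2).
Nothing dominates s3: s1 at D (5=5); s2 at A (6>-4).

none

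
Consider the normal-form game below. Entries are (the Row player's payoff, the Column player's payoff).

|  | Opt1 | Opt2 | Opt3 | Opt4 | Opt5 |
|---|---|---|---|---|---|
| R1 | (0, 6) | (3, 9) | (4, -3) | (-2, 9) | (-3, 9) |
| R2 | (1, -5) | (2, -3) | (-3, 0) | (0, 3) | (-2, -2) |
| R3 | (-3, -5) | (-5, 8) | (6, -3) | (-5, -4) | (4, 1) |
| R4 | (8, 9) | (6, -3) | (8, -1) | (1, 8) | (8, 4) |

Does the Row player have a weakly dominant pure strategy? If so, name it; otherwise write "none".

R4

R4 vs R1: Opt1: 8>0, Opt2: 6>3, Opt3: 8>4, Opt4: 1>-2, Opt5: 8>-3.
R4 vs R2: Opt1: 8>1, Opt2: 6>2, Opt3: 8>-3, Opt4: 1>0, Opt5: 8>-2.
R4 vs R3: Opt1: 8>-3, Opt2: 6>-5, Opt3: 8>6, Opt4: 1>-5, Opt5: 8>4.
R4 is at least as good as every other strategy against every opponent action, so it is weakly dominant.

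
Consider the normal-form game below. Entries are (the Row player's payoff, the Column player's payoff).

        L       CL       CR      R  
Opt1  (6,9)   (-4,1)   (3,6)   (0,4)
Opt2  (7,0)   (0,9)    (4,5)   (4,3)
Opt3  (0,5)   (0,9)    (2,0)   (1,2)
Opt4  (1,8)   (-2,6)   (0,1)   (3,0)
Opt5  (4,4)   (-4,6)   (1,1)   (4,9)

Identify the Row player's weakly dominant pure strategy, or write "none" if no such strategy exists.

Opt2

Opt2 vs Opt1: L: 7>6, CL: 0>-4, CR: 4>3, R: 4>0.
Opt2 vs Opt3: L: 7>0, CL: 0=0, CR: 4>2, R: 4>1.
Opt2 vs Opt4: L: 7>1, CL: 0>-2, CR: 4>0, R: 4>3.
Opt2 vs Opt5: L: 7>4, CL: 0>-4, CR: 4>1, R: 4=4.
Opt2 is at least as good as every other strategy against every opponent action, so it is weakly dominant.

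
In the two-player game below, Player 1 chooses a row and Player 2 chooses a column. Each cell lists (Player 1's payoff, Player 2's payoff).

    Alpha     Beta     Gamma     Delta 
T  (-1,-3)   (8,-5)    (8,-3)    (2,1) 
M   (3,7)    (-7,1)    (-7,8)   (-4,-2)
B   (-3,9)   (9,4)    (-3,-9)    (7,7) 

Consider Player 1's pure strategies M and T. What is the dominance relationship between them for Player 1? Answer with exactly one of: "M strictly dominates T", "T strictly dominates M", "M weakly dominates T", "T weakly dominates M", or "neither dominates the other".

neither dominates the other

M's payoffs vs T's, by Player 2's action — Alpha: 3>-1, Beta: -7<8, Gamma: -7<8, Delta: -4<2.
M does better at Alpha but worse at Beta, Gamma, Delta; neither strategy dominates the other.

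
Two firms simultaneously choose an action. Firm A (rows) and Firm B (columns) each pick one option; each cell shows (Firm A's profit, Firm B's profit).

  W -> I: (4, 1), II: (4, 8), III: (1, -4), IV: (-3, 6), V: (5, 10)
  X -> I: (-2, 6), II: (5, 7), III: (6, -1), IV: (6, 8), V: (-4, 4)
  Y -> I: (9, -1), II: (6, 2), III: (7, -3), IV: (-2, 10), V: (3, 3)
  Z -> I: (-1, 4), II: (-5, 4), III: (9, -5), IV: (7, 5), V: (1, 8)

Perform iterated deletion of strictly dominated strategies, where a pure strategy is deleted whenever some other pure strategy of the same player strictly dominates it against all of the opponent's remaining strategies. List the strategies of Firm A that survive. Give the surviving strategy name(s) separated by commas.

W, X, Y, Z

For Firm B, IV strictly dominates I on the remaining rows (W: 6>1, X: 8>6, Y: 10>-1, Z: 5>4); eliminate I.
For Firm B, II strictly dominates III on the remaining rows (W: 8>-4, X: 7>-1, Y: 2>-3, Z: 4>-5); eliminate III.
Among the remaining strategies, none is strictly dominated by another pure strategy of the same player, so the elimination stops.
Surviving strategies — Firm A: {W, X, Y, Z}; Firm B: {II, IV, V}.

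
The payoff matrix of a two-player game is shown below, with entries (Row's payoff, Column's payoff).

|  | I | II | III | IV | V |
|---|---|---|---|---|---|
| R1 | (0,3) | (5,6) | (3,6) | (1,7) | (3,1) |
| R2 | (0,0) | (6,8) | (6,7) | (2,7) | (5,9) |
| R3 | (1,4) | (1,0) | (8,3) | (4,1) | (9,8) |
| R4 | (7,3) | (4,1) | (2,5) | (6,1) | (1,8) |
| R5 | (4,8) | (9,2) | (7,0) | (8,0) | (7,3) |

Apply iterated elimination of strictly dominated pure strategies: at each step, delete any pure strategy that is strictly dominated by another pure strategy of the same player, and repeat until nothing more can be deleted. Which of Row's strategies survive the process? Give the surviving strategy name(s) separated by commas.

R3, R4, R5

Row's strategy R1 is strictly dominated by R5 (I: 4>0, II: 9>5, III: 7>3, IV: 8>1, V: 7>3) and is removed.
Row's strategy R2 is strictly dominated by R5 (I: 4>0, II: 9>6, III: 7>6, IV: 8>2, V: 7>5) and is removed.
Column's strategy II is strictly dominated by I (R3: 4>0, R4: 3>1, R5: 8>2) and is removed.
For Column, V strictly dominates III on the remaining rows (R3: 8>3, R4: 8>5, R5: 3>0); eliminate III.
Column IV is eliminated: I beats it against every remaining row (R3: 4>1, R4: 3>1, R5: 8>0).
Among the remaining strategies, none is strictly dominated by another pure strategy of the same player, so the elimination stops.
Surviving strategies — Row: {R3, R4, R5}; Column: {I, V}.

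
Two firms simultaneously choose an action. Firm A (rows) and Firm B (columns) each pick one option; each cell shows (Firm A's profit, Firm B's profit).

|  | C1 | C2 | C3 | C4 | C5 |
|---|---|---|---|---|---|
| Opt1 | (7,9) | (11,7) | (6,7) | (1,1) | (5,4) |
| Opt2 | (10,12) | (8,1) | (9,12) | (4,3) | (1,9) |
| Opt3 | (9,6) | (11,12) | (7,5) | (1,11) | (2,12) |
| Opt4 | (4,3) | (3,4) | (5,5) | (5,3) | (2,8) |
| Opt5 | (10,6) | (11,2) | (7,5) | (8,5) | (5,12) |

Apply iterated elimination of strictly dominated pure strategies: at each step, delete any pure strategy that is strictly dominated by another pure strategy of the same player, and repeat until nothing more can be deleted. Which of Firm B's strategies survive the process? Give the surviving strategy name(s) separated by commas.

C1, C2, C3, C5

Row Opt4 is eliminated: Opt5 beats it against every remaining column (C1: 10>4, C2: 11>3, C3: 7>5, C4: 8>5, C5: 5>2).
For Firm B, C5 strictly dominates C4 on the remaining rows (Opt1: 4>1, Opt2: 9>3, Opt3: 12>11, Opt5: 12>5); eliminate C4.
Among the remaining strategies, none is strictly dominated by another pure strategy of the same player, so the elimination stops.
Surviving strategies — Firm A: {Opt1, Opt2, Opt3, Opt5}; Firm B: {C1, C2, C3, C5}.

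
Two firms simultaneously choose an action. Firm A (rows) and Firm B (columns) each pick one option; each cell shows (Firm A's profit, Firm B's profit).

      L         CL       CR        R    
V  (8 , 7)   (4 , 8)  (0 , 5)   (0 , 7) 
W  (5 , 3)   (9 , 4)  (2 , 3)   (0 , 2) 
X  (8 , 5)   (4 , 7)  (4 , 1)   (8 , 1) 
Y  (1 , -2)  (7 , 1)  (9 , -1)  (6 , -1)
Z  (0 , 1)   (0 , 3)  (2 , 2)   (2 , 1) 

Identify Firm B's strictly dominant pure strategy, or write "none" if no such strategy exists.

CL

CL vs L: V: 8>7, W: 4>3, X: 7>5, Y: 1>-2, Z: 3>1.
CL vs CR: V: 8>5, W: 4>3, X: 7>1, Y: 1>-1, Z: 3>2.
CL vs R: V: 8>7, W: 4>2, X: 7>1, Y: 1>-1, Z: 3>1.
CL strictly beats every other strategy against every opponent action, so it is strictly dominant.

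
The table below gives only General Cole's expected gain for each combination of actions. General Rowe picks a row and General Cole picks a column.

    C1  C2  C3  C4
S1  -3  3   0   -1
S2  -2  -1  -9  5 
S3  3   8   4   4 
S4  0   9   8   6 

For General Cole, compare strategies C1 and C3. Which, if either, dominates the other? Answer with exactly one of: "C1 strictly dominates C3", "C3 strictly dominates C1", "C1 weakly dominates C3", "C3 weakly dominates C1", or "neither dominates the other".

C1's payoffs vs C3's, by General Rowe's action — S1: -3<0, S2: -2>-9, S3: 3<4, S4: 0<8.
C1 does better at S2 but worse at S1, S3, S4; neither strategy dominates the other.

neither dominates the other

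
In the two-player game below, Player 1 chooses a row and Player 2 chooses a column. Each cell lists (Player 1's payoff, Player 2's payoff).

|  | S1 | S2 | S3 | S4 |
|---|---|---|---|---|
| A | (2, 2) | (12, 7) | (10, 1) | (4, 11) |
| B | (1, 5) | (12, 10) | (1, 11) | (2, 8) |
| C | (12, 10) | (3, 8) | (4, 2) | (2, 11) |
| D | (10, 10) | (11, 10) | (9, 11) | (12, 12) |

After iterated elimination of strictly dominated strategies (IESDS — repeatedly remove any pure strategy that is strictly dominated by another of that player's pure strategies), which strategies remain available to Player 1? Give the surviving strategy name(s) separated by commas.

For Player 2, S4 strictly dominates S1 on the remaining rows (A: 11>2, B: 8>5, C: 11>10, D: 12>10); eliminate S1.
Row C is eliminated: A beats it against every remaining column (S2: 12>3, S3: 10>4, S4: 4>2).
Among the remaining strategies, none is strictly dominated by another pure strategy of the same player, so the elimination stops.
Surviving strategies — Player 1: {A, B, D}; Player 2: {S2, S3, S4}.

A, B, D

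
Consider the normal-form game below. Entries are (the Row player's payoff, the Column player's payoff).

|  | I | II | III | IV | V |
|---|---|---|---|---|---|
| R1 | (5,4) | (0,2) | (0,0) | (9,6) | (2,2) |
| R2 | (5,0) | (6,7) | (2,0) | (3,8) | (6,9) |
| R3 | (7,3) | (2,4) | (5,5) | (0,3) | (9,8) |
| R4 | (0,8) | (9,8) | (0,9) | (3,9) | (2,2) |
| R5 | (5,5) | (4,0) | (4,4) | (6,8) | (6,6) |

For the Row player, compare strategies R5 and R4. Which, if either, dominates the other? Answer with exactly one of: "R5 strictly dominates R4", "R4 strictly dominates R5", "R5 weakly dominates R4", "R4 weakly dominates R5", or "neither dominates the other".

neither dominates the other

Compare R5 to R4 across every action of the Column player: I: 5>0, II: 4<9, III: 4>0, IV: 6>3, V: 6>2.
R5 does better at I, III, IV, V but worse at II; neither strategy dominates the other.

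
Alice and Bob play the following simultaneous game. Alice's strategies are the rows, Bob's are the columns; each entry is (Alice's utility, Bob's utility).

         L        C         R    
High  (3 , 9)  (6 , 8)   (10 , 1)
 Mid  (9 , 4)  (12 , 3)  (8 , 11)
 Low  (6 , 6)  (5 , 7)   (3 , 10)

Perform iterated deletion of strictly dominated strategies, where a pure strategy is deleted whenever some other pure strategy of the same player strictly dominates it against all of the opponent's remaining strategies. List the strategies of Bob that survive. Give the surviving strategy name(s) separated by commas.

Row Low is eliminated: Mid beats it against every remaining column (L: 9>6, C: 12>5, R: 8>3).
Column C is eliminated: L beats it against every remaining row (High: 9>8, Mid: 4>3).
Among the remaining strategies, none is strictly dominated by another pure strategy of the same player, so the elimination stops.
Surviving strategies — Alice: {High, Mid}; Bob: {L, R}.

L, R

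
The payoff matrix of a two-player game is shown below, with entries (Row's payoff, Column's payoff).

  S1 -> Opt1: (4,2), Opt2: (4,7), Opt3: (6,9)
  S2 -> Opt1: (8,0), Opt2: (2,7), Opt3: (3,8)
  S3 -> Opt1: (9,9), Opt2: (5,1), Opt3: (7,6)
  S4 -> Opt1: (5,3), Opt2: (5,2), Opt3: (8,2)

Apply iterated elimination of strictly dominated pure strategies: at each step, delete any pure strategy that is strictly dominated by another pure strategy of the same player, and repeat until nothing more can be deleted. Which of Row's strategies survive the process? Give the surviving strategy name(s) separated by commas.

S3

Row S1 is eliminated: S3 beats it against every remaining column (Opt1: 9>4, Opt2: 5>4, Opt3: 7>6).
Row's strategy S2 is strictly dominated by S3 (Opt1: 9>8, Opt2: 5>2, Opt3: 7>3) and is removed.
For Column, Opt1 strictly dominates Opt2 on the remaining rows (S3: 9>1, S4: 3>2); eliminate Opt2.
For Column, Opt1 strictly dominates Opt3 on the remaining rows (S3: 9>6, S4: 3>2); eliminate Opt3.
For Row, S3 strictly dominates S4 on the remaining columns (Opt1: 9>5); eliminate S4.
Among the remaining strategies, none is strictly dominated by another pure strategy of the same player, so the elimination stops.
Surviving strategies — Row: {S3}; Column: {Opt1}.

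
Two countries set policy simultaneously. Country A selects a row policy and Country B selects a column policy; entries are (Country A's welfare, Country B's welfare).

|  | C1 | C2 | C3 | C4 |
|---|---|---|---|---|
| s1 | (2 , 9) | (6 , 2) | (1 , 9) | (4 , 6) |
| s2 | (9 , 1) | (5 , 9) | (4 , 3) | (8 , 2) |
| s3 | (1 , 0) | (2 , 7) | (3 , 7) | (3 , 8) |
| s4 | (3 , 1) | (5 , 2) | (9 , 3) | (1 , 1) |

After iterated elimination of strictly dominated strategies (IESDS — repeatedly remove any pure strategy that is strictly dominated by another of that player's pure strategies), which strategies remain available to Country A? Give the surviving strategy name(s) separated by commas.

s1, s2, s4

For Country A, s2 strictly dominates s3 on the remaining columns (C1: 9>1, C2: 5>2, C3: 4>3, C4: 8>3); eliminate s3.
Country B's strategy C4 is strictly dominated by C3 (s1: 9>6, s2: 3>2, s4: 3>1) and is removed.
Among the remaining strategies, none is strictly dominated by another pure strategy of the same player, so the elimination stops.
Surviving strategies — Country A: {s1, s2, s4}; Country B: {C1, C2, C3}.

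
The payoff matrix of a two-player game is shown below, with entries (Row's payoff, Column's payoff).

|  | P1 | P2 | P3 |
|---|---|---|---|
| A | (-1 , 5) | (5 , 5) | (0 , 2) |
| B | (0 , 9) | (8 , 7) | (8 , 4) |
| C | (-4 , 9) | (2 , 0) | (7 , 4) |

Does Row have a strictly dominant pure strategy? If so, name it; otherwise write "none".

B

B vs A: P1: 0>-1, P2: 8>5, P3: 8>0.
B vs C: P1: 0>-4, P2: 8>2, P3: 8>7.
B strictly beats every other strategy against every opponent action, so it is strictly dominant.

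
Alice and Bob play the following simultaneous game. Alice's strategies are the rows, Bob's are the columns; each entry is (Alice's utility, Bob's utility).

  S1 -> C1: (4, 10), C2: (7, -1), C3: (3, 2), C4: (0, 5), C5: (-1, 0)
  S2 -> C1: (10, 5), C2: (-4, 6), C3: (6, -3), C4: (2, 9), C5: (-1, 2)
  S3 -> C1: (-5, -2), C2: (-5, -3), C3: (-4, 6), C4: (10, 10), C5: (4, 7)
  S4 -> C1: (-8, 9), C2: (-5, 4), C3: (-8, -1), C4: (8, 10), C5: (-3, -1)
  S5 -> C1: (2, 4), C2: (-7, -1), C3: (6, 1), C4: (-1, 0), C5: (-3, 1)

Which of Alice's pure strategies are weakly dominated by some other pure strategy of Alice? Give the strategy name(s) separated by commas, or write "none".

S1 is not dominated — it holds its own against S2 at C2 (7>-4); S3 at C1 (4>-5); S4 at C1 (4>-8); S5 at C1 (4>2).
S2 is not dominated — it holds its own against S1 at C1 (10>4); S3 at C1 (10>-5); S4 at C1 (10>-8); S5 at C1 (10>2).
S3 is not dominated — it holds its own against S1 at C4 (10>0); S2 at C4 (10>2); S4 at C1 (-5>-8); S5 at C2 (-5>-7).
S4: dominated, since S3 does at least as well everywhere (C1: -5>-8, C2: -5=-5, C3: -4>-8, C4: 10>8, C5: 4>-3).
S2 weakly dominates S5 — C1: 10>2, C2: -4>-7, C3: 6=6, C4: 2>-1, C5: -1>-3.

S4, S5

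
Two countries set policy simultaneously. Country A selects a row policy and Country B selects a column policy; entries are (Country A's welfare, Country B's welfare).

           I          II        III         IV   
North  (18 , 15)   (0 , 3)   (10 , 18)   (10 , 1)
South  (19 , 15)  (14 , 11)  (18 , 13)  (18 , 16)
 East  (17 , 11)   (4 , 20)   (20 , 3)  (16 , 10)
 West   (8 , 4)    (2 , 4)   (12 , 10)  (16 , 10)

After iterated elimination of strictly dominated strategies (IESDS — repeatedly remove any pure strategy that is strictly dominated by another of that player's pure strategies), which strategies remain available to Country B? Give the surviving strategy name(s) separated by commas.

IV

Country A's strategy North is strictly dominated by South (I: 19>18, II: 14>0, III: 18>10, IV: 18>10) and is removed.
Row West is eliminated: South beats it against every remaining column (I: 19>8, II: 14>2, III: 18>12, IV: 18>16).
Country B's strategy III is strictly dominated by I (South: 15>13, East: 11>3) and is removed.
Row East is eliminated: South beats it against every remaining column (I: 19>17, II: 14>4, IV: 18>16).
For Country B, IV strictly dominates I on the remaining rows (South: 16>15); eliminate I.
For Country B, IV strictly dominates II on the remaining rows (South: 16>11); eliminate II.
Among the remaining strategies, none is strictly dominated by another pure strategy of the same player, so the elimination stops.
Surviving strategies — Country A: {South}; Country B: {IV}.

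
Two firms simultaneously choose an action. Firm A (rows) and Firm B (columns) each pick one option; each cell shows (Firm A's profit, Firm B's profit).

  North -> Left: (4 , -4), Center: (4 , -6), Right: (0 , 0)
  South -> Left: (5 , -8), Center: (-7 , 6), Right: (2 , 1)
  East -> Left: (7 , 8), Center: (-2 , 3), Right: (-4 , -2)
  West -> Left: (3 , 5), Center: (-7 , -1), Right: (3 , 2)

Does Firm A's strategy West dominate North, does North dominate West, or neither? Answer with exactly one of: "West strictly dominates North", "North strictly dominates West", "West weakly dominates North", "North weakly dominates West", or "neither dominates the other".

neither dominates the other

Compare West to North across each choice by Firm B: Left: 3<4, Center: -7<4, Right: 3>0.
West does better at Right but worse at Left, Center; neither strategy dominates the other.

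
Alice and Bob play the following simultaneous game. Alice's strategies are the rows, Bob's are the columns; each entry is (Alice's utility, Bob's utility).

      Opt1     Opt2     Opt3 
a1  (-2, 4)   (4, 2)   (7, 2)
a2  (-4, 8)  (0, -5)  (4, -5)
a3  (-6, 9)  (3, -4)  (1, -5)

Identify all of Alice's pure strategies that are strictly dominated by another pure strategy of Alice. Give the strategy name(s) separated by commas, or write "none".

Nothing dominates a1: a2 at Opt1 (-2>-4); a3 at Opt1 (-2>-6).
a2 is strictly dominated by a1 (Opt1: -2>-4, Opt2: 4>0, Opt3: 7>4).
a3: dominated, since a1 does at least as well everywhere (Opt1: -2>-6, Opt2: 4>3, Opt3: 7>1).

a2, a3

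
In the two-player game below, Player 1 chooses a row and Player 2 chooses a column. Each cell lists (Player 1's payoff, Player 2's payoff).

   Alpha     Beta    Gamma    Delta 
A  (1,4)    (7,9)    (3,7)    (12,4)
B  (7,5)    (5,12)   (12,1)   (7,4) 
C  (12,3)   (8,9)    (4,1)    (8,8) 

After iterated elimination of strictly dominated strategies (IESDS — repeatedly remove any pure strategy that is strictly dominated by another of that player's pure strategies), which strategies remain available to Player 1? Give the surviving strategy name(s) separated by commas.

Player 2's strategy Alpha is strictly dominated by Beta (A: 9>4, B: 12>5, C: 9>3) and is removed.
Player 2's strategy Gamma is strictly dominated by Beta (A: 9>7, B: 12>1, C: 9>1) and is removed.
For Player 1, A strictly dominates B on the remaining columns (Beta: 7>5, Delta: 12>7); eliminate B.
Player 2's strategy Delta is strictly dominated by Beta (A: 9>4, C: 9>8) and is removed.
Row A is eliminated: C beats it against every remaining column (Beta: 8>7).
Among the remaining strategies, none is strictly dominated by another pure strategy of the same player, so the elimination stops.
Surviving strategies — Player 1: {C}; Player 2: {Beta}.

C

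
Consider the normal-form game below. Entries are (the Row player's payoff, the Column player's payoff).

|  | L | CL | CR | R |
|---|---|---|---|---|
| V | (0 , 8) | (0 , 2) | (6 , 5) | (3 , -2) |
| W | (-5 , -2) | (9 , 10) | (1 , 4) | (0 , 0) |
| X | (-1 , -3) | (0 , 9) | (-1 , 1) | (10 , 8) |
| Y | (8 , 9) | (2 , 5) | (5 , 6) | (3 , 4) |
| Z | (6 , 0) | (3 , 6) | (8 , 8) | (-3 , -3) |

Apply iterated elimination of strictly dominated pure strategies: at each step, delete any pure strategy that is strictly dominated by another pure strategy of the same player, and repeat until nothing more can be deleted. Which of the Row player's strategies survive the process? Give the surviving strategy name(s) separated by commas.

Column R is eliminated: CL beats it against every remaining row (V: 2>-2, W: 10>0, X: 9>8, Y: 5>4, Z: 6>-3).
For the Row player, Z strictly dominates V on the remaining columns (L: 6>0, CL: 3>0, CR: 8>6); eliminate V.
For the Row player, Y strictly dominates X on the remaining columns (L: 8>-1, CL: 2>0, CR: 5>-1); eliminate X.
Among the remaining strategies, none is strictly dominated by another pure strategy of the same player, so the elimination stops.
Surviving strategies — the Row player: {W, Y, Z}; the Column player: {L, CL, CR}.

W, Y, Z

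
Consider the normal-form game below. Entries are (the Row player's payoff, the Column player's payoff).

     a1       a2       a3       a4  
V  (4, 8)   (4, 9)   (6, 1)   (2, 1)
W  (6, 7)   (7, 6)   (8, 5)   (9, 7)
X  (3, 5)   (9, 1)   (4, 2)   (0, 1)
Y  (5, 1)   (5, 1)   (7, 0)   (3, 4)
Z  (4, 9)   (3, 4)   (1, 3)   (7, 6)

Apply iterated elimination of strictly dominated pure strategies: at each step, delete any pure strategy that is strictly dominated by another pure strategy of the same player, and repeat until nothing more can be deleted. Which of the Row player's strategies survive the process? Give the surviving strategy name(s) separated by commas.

Row V is eliminated: W beats it against every remaining column (a1: 6>4, a2: 7>4, a3: 8>6, a4: 9>2).
The Row player's strategy Y is strictly dominated by W (a1: 6>5, a2: 7>5, a3: 8>7, a4: 9>3) and is removed.
For the Row player, W strictly dominates Z on the remaining columns (a1: 6>4, a2: 7>3, a3: 8>1, a4: 9>7); eliminate Z.
For the Column player, a1 strictly dominates a2 on the remaining rows (W: 7>6, X: 5>1); eliminate a2.
For the Row player, W strictly dominates X on the remaining columns (a1: 6>3, a3: 8>4, a4: 9>0); eliminate X.
Column a3 is eliminated: a1 beats it against every remaining row (W: 7>5).
Among the remaining strategies, none is strictly dominated by another pure strategy of the same player, so the elimination stops.
Surviving strategies — the Row player: {W}; the Column player: {a1, a4}.

W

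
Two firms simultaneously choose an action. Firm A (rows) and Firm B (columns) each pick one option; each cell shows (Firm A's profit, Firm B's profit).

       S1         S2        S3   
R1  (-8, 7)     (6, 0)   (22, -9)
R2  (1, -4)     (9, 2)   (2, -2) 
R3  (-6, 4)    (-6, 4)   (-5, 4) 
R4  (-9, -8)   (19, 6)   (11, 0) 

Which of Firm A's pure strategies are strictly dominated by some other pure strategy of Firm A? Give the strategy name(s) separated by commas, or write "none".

R3

R1: no other strategy beats it everywhere (R2 at S3 (22>2); R3 at S2 (6>-6); R4 at S1 (-8>-9)).
R2 is not dominated — it holds its own against R1 at S1 (1>-8); R3 at S1 (1>-6); R4 at S1 (1>-9).
R2 strictly dominates R3 — S1: 1>-6, S2: 9>-6, S3: 2>-5.
Nothing dominates R4: R1 at S2 (19>6); R2 at S2 (19>9); R3 at S2 (19>-6).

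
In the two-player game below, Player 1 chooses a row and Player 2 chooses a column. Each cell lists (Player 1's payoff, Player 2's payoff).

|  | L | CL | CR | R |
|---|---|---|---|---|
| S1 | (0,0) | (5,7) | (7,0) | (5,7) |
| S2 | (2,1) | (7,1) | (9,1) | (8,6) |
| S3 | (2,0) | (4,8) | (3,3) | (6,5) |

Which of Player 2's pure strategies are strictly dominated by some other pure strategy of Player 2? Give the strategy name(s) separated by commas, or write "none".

L, CR

L is strictly dominated by R (S1: 7>0, S2: 6>1, S3: 5>0).
CL is not dominated — it holds its own against L at S1 (7>0); CR at S1 (7>0); R at S1 (7=7).
R strictly dominates CR — S1: 7>0, S2: 6>1, S3: 5>3.
Nothing dominates R: L at S1 (7>0); CL at S1 (7=7); CR at S1 (7>0).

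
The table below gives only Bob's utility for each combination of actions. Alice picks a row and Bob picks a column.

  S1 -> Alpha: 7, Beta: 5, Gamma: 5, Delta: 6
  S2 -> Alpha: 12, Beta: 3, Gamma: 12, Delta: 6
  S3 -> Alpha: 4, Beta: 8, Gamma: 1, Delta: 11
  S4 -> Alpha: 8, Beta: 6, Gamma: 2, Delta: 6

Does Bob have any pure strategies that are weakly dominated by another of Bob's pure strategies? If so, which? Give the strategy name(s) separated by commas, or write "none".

Alpha is not dominated — it holds its own against Beta at S1 (7>5); Gamma at S1 (7>5); Delta at S1 (7>6).
Beta is weakly dominated by Delta (S1: 6>5, S2: 6>3, S3: 11>8, S4: 6=6).
Gamma is weakly dominated by Alpha (S1: 7>5, S2: 12=12, S3: 4>1, S4: 8>2).
Delta is not dominated — it holds its own against Alpha at S3 (11>4); Beta at S1 (6>5); Gamma at S1 (6>5).

Beta, Gamma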